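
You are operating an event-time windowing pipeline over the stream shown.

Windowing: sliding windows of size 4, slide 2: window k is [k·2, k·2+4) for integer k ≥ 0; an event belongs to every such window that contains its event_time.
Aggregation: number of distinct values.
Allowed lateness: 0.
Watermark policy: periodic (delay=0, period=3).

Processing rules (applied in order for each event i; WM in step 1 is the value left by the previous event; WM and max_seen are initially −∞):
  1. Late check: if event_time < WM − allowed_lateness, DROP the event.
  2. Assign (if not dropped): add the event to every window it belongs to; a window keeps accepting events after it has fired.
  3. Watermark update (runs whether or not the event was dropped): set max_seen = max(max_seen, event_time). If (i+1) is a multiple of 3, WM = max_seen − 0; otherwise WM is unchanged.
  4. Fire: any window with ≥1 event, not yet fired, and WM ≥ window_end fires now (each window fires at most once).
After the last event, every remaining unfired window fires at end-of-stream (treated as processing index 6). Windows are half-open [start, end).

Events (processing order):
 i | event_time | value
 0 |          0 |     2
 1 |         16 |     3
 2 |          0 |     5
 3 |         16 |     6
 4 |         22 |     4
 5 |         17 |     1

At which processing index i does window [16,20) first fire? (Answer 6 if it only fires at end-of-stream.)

5

i=0 t=0 v=2: → [0,4); WM=−∞
i=1 t=16 v=3: → [16,20),[14,18); WM=−∞
i=2 t=0 v=5: → [0,4); WM=16; [0,4) fires=2
i=3 t=16 v=6: → [16,20),[14,18); WM=16
i=4 t=22 v=4: → [22,26),[20,24); WM=16
i=5 t=17 v=1: → [16,20),[14,18); WM=22; [14,18) fires=3 [16,20) fires=3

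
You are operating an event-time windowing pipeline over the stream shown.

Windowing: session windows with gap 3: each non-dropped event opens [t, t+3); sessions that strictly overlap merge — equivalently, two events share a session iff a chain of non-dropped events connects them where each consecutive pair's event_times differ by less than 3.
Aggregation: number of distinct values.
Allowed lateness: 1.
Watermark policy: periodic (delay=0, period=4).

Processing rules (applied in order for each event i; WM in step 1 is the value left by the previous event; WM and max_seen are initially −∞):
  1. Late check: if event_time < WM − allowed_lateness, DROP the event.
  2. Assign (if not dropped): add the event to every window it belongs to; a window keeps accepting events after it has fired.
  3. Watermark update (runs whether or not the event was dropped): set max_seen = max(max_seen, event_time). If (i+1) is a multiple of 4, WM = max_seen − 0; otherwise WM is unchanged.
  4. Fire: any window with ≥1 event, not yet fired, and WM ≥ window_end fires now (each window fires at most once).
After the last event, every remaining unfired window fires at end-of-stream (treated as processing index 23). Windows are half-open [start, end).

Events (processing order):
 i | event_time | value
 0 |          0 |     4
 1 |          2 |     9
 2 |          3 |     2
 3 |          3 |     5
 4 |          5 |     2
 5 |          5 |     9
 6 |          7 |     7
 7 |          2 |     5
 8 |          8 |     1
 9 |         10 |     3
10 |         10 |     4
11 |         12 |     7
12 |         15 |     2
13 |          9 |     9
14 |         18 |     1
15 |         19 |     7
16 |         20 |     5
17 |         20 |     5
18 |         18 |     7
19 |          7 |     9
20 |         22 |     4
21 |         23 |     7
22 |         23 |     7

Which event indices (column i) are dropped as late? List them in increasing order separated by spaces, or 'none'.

i=0 t=0 v=4: → [0,3); WM=−∞
i=1 t=2 v=9: → [0,5); WM=−∞
i=2 t=3 v=2: → [0,6); WM=−∞
i=3 t=3 v=5: → [0,6); WM=3
i=4 t=5 v=2: → [0,8); WM=3
i=5 t=5 v=9: → [0,8); WM=3
i=6 t=7 v=7: → [0,10); WM=3
i=7 t=2 v=5: → [0,10); WM=7
i=8 t=8 v=1: → [0,11); WM=7
i=9 t=10 v=3: → [0,13); WM=7
i=10 t=10 v=4: → [0,13); WM=7
i=11 t=12 v=7: → [0,15); WM=12
i=12 t=15 v=2: → [15,18); WM=12
i=13 t=9 v=9: DROP (t<12-1); WM=12
i=14 t=18 v=1: → [18,21); WM=12
i=15 t=19 v=7: → [18,22); WM=19
i=16 t=20 v=5: → [18,23); WM=19
i=17 t=20 v=5: → [18,23); WM=19
i=18 t=18 v=7: → [18,23); WM=19
i=19 t=7 v=9: DROP (t<19-1); WM=20
i=20 t=22 v=4: → [18,25); WM=20
i=21 t=23 v=7: → [18,26); WM=20
i=22 t=23 v=7: → [18,26); WM=20

13 19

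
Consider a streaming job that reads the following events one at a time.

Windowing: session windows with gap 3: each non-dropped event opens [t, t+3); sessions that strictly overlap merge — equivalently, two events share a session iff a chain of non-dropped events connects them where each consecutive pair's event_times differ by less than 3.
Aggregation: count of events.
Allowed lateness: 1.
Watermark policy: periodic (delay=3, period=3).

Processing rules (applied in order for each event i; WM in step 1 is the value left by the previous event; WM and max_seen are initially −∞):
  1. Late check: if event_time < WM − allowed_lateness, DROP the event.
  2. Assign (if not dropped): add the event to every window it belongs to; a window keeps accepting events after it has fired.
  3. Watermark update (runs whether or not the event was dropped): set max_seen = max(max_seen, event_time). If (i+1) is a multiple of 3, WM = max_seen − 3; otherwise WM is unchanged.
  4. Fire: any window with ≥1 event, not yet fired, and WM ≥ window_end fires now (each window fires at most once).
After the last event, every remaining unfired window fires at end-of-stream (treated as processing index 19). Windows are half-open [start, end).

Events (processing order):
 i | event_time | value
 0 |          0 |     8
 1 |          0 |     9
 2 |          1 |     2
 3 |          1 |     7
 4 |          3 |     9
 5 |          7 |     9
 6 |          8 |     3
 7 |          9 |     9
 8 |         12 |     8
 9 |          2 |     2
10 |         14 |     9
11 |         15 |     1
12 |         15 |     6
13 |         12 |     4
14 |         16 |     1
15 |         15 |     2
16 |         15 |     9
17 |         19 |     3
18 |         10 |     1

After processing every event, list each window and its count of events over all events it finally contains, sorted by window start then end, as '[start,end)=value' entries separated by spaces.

[0,6)=5 [7,12)=3 [12,19)=8 [19,22)=1

i=0 t=0 v=8: → [0,3); WM=−∞
i=1 t=0 v=9: → [0,3); WM=−∞
i=2 t=1 v=2: → [0,4); WM=-2
i=3 t=1 v=7: → [0,4); WM=-2
i=4 t=3 v=9: → [0,6); WM=-2
i=5 t=7 v=9: → [7,10); WM=4
i=6 t=8 v=3: → [7,11); WM=4
i=7 t=9 v=9: → [7,12); WM=4
i=8 t=12 v=8: → [12,15); WM=9
i=9 t=2 v=2: DROP (t<9-1); WM=9
i=10 t=14 v=9: → [12,17); WM=9
i=11 t=15 v=1: → [12,18); WM=12
i=12 t=15 v=6: → [12,18); WM=12
i=13 t=12 v=4: → [12,18); WM=12
i=14 t=16 v=1: → [12,19); WM=13
i=15 t=15 v=2: → [12,19); WM=13
i=16 t=15 v=9: → [12,19); WM=13
i=17 t=19 v=3: → [19,22); WM=16
i=18 t=10 v=1: DROP (t<16-1); WM=16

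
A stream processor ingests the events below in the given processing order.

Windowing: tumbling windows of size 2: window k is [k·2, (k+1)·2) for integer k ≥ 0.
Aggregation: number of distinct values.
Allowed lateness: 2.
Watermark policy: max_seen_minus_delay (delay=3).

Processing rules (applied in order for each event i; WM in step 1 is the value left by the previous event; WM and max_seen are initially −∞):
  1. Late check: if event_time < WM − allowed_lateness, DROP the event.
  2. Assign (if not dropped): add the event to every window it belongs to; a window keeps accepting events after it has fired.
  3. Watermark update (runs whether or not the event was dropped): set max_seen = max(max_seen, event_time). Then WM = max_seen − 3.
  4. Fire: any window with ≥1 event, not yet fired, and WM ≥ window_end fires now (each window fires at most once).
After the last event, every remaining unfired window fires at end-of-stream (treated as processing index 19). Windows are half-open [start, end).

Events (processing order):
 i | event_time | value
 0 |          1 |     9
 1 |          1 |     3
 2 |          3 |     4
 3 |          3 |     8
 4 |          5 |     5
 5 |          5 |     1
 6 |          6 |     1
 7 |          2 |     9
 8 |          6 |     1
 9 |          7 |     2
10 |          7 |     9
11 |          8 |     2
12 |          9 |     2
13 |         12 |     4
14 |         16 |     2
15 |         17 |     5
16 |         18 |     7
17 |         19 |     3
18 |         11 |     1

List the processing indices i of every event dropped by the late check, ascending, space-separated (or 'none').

18

i=0 t=1 v=9: → [0,2); WM=-2
i=1 t=1 v=3: → [0,2); WM=-2
i=2 t=3 v=4: → [2,4); WM=0
i=3 t=3 v=8: → [2,4); WM=0
i=4 t=5 v=5: → [4,6); WM=2; [0,2) fires=2
i=5 t=5 v=1: → [4,6); WM=2
i=6 t=6 v=1: → [6,8); WM=3
i=7 t=2 v=9: → [2,4); WM=3
i=8 t=6 v=1: → [6,8); WM=3
i=9 t=7 v=2: → [6,8); WM=4; [2,4) fires=3
i=10 t=7 v=9: → [6,8); WM=4
i=11 t=8 v=2: → [8,10); WM=5
i=12 t=9 v=2: → [8,10); WM=6; [4,6) fires=2
i=13 t=12 v=4: → [12,14); WM=9; [6,8) fires=3
i=14 t=16 v=2: → [16,18); WM=13; [8,10) fires=1
i=15 t=17 v=5: → [16,18); WM=14; [12,14) fires=1
i=16 t=18 v=7: → [18,20); WM=15
i=17 t=19 v=3: → [18,20); WM=16
i=18 t=11 v=1: DROP (t<16-2); WM=16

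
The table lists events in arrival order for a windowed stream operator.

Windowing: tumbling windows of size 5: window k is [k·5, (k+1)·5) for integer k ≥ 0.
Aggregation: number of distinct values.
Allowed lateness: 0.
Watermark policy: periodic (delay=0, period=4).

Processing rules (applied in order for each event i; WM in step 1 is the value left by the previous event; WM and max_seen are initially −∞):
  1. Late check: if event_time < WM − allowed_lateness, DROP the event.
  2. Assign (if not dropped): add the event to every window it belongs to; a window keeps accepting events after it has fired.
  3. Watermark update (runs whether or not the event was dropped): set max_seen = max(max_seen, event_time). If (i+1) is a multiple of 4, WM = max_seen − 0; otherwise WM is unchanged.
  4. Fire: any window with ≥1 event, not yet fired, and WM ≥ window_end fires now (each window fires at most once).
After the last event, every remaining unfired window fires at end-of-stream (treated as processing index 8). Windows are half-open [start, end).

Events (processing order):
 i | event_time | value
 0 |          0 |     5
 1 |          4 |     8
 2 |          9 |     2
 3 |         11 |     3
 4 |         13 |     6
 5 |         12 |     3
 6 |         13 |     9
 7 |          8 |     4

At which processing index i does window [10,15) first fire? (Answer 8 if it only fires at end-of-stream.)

i=0 t=0 v=5: → [0,5); WM=−∞
i=1 t=4 v=8: → [0,5); WM=−∞
i=2 t=9 v=2: → [5,10); WM=−∞
i=3 t=11 v=3: → [10,15); WM=11; [0,5) fires=2 [5,10) fires=1
i=4 t=13 v=6: → [10,15); WM=11
i=5 t=12 v=3: → [10,15); WM=11
i=6 t=13 v=9: → [10,15); WM=11
i=7 t=8 v=4: DROP (t<11-0); WM=13

8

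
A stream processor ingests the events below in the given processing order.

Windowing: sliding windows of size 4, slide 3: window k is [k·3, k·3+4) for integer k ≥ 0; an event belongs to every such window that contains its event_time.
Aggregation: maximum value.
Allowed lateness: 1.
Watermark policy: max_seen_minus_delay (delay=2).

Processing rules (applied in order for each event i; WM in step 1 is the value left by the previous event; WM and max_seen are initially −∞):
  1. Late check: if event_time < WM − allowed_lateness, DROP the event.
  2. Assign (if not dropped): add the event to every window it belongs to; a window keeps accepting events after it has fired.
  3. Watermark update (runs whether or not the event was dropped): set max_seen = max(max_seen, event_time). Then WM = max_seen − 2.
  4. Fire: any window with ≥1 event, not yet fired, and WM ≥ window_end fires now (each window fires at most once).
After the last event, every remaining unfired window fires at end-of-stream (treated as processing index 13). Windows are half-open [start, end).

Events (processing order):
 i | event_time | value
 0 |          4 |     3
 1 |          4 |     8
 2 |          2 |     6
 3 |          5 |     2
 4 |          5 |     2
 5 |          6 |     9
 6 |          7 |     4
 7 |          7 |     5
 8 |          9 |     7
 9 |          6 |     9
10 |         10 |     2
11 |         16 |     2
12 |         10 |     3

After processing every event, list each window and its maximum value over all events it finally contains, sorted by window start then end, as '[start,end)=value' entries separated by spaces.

[0,4)=6 [3,7)=9 [6,10)=9 [9,13)=7 [15,19)=2

i=0 t=4 v=3: → [3,7); WM=2
i=1 t=4 v=8: → [3,7); WM=2
i=2 t=2 v=6: → [0,4); WM=2
i=3 t=5 v=2: → [3,7); WM=3
i=4 t=5 v=2: → [3,7); WM=3
i=5 t=6 v=9: → [6,10),[3,7); WM=4; [0,4) fires=6
i=6 t=7 v=4: → [6,10); WM=5
i=7 t=7 v=5: → [6,10); WM=5
i=8 t=9 v=7: → [9,13),[6,10); WM=7; [3,7) fires=9
i=9 t=6 v=9: → [6,10),[3,7); WM=7
i=10 t=10 v=2: → [9,13); WM=8
i=11 t=16 v=2: → [15,19); WM=14; [6,10) fires=9 [9,13) fires=7
i=12 t=10 v=3: DROP (t<14-1); WM=14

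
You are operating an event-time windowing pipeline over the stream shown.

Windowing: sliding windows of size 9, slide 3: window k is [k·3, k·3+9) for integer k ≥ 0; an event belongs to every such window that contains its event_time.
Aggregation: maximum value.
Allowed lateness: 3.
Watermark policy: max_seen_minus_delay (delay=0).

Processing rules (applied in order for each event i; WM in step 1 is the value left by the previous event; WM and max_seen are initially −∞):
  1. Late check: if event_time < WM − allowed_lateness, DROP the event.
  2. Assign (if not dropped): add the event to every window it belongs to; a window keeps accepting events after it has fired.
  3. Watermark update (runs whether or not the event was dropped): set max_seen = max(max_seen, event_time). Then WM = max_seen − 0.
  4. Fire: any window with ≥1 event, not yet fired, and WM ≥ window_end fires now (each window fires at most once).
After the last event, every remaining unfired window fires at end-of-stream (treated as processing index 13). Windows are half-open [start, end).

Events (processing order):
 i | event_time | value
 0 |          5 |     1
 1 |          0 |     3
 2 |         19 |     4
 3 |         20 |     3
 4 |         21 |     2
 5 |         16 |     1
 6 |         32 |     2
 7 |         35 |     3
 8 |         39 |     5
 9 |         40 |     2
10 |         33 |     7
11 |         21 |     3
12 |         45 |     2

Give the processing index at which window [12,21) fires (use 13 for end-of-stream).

i=0 t=5 v=1: → [3,12),[0,9); WM=5
i=1 t=0 v=3: DROP (t<5-3); WM=5
i=2 t=19 v=4: → [18,27),[15,24),[12,21); WM=19; [0,9) fires=1 [3,12) fires=1
i=3 t=20 v=3: → [18,27),[15,24),[12,21); WM=20
i=4 t=21 v=2: → [21,30),[18,27),[15,24); WM=21; [12,21) fires=4
i=5 t=16 v=1: DROP (t<21-3); WM=21
i=6 t=32 v=2: → [30,39),[27,36),[24,33); WM=32; [15,24) fires=4 [18,27) fires=4 [21,30) fires=2
i=7 t=35 v=3: → [33,42),[30,39),[27,36); WM=35; [24,33) fires=2
i=8 t=39 v=5: → [39,48),[36,45),[33,42); WM=39; [27,36) fires=3 [30,39) fires=3
i=9 t=40 v=2: → [39,48),[36,45),[33,42); WM=40
i=10 t=33 v=7: DROP (t<40-3); WM=40
i=11 t=21 v=3: DROP (t<40-3); WM=40
i=12 t=45 v=2: → [45,54),[42,51),[39,48); WM=45; [33,42) fires=5 [36,45) fires=5

4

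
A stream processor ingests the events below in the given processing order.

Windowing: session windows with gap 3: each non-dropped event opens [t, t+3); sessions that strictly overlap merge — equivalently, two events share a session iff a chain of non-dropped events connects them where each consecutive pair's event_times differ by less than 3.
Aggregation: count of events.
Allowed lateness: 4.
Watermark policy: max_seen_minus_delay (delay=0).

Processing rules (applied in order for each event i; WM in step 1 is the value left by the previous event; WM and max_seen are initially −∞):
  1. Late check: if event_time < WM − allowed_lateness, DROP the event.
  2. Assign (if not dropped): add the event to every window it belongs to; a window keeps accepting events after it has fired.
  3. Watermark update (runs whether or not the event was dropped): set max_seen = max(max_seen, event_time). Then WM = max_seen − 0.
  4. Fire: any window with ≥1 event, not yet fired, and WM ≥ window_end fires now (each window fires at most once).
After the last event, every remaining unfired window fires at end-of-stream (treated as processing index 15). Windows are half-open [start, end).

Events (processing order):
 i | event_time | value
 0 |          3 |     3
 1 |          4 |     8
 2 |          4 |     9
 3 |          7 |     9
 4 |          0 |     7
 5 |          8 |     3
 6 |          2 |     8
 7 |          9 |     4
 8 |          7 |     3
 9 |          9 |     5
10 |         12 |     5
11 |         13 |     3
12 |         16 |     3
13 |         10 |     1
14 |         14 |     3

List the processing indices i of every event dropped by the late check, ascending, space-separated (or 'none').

i=0 t=3 v=3: → [3,6); WM=3
i=1 t=4 v=8: → [3,7); WM=4
i=2 t=4 v=9: → [3,7); WM=4
i=3 t=7 v=9: → [7,10); WM=7
i=4 t=0 v=7: DROP (t<7-4); WM=7
i=5 t=8 v=3: → [7,11); WM=8
i=6 t=2 v=8: DROP (t<8-4); WM=8
i=7 t=9 v=4: → [7,12); WM=9
i=8 t=7 v=3: → [7,12); WM=9
i=9 t=9 v=5: → [7,12); WM=9
i=10 t=12 v=5: → [12,15); WM=12
i=11 t=13 v=3: → [12,16); WM=13
i=12 t=16 v=3: → [16,19); WM=16
i=13 t=10 v=1: DROP (t<16-4); WM=16
i=14 t=14 v=3: → [12,19); WM=16

4 6 13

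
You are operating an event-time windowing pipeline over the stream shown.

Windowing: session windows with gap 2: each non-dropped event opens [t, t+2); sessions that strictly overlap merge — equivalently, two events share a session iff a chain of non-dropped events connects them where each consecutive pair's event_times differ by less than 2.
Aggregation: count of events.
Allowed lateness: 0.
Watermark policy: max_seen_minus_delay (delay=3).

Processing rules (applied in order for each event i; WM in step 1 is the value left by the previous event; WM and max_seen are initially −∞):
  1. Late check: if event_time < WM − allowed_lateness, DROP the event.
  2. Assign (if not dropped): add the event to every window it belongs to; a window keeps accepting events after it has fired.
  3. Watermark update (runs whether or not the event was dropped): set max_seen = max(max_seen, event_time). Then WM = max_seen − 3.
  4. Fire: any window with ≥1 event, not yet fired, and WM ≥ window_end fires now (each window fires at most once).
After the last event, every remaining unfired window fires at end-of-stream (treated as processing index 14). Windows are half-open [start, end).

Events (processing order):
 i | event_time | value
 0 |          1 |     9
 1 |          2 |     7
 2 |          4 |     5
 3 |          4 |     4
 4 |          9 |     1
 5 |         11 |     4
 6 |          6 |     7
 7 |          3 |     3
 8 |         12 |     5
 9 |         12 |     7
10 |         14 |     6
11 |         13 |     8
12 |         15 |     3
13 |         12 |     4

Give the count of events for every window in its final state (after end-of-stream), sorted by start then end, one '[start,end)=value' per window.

[1,4)=2 [4,6)=2 [9,11)=1 [11,17)=7

i=0 t=1 v=9: → [1,3); WM=-2
i=1 t=2 v=7: → [1,4); WM=-1
i=2 t=4 v=5: → [4,6); WM=1
i=3 t=4 v=4: → [4,6); WM=1
i=4 t=9 v=1: → [9,11); WM=6
i=5 t=11 v=4: → [11,13); WM=8
i=6 t=6 v=7: DROP (t<8-0); WM=8
i=7 t=3 v=3: DROP (t<8-0); WM=8
i=8 t=12 v=5: → [11,14); WM=9
i=9 t=12 v=7: → [11,14); WM=9
i=10 t=14 v=6: → [14,16); WM=11
i=11 t=13 v=8: → [11,16); WM=11
i=12 t=15 v=3: → [11,17); WM=12
i=13 t=12 v=4: → [11,17); WM=12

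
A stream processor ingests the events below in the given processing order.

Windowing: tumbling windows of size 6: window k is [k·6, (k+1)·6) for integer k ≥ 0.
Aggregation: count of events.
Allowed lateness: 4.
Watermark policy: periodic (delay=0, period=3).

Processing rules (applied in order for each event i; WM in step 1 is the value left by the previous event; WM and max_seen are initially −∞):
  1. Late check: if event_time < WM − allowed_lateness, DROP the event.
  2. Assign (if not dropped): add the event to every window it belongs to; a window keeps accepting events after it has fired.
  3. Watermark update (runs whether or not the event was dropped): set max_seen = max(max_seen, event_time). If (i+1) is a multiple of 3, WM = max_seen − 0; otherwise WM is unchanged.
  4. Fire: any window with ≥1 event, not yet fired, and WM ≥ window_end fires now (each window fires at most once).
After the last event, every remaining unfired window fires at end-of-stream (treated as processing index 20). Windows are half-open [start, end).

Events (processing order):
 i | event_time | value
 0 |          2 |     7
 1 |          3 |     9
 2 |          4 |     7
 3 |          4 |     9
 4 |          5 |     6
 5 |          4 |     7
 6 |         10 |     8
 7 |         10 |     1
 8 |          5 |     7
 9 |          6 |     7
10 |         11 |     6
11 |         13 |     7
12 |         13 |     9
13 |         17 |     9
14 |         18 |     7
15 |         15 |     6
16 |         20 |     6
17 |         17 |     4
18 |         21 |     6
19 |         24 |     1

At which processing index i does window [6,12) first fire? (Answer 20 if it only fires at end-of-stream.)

11

i=0 t=2 v=7: → [0,6); WM=−∞
i=1 t=3 v=9: → [0,6); WM=−∞
i=2 t=4 v=7: → [0,6); WM=4
i=3 t=4 v=9: → [0,6); WM=4
i=4 t=5 v=6: → [0,6); WM=4
i=5 t=4 v=7: → [0,6); WM=5
i=6 t=10 v=8: → [6,12); WM=5
i=7 t=10 v=1: → [6,12); WM=5
i=8 t=5 v=7: → [0,6); WM=10; [0,6) fires=7
i=9 t=6 v=7: → [6,12); WM=10
i=10 t=11 v=6: → [6,12); WM=10
i=11 t=13 v=7: → [12,18); WM=13; [6,12) fires=4
i=12 t=13 v=9: → [12,18); WM=13
i=13 t=17 v=9: → [12,18); WM=13
i=14 t=18 v=7: → [18,24); WM=18; [12,18) fires=3
i=15 t=15 v=6: → [12,18); WM=18
i=16 t=20 v=6: → [18,24); WM=18
i=17 t=17 v=4: → [12,18); WM=20
i=18 t=21 v=6: → [18,24); WM=20
i=19 t=24 v=1: → [24,30); WM=20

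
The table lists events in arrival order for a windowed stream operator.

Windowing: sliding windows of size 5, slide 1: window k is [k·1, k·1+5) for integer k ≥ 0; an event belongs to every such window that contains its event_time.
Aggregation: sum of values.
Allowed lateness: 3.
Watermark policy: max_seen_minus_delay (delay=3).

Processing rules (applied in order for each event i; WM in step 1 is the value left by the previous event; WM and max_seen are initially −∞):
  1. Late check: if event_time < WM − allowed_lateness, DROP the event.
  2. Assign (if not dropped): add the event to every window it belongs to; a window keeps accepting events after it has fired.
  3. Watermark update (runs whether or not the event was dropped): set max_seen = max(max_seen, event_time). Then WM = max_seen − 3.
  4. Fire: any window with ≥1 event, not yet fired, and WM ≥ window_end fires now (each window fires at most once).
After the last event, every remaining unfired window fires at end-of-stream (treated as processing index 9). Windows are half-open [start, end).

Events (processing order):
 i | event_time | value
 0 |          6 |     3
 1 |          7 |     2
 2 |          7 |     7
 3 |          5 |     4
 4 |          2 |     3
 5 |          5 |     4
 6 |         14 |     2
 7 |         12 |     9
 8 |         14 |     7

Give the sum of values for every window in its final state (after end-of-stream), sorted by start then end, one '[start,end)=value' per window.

i=0 t=6 v=3: → [6,11),[5,10),[4,9),[3,8),[2,7); WM=3
i=1 t=7 v=2: → [7,12),[6,11),[5,10),[4,9),[3,8); WM=4
i=2 t=7 v=7: → [7,12),[6,11),[5,10),[4,9),[3,8); WM=4
i=3 t=5 v=4: → [5,10),[4,9),[3,8),[2,7),[1,6); WM=4
i=4 t=2 v=3: → [2,7),[1,6),[0,5); WM=4
i=5 t=5 v=4: → [5,10),[4,9),[3,8),[2,7),[1,6); WM=4
i=6 t=14 v=2: → [14,19),[13,18),[12,17),[11,16),[10,15); WM=11; [0,5) fires=3 [1,6) fires=11 [2,7) fires=14 [3,8) fires=20 [4,9) fires=20 [5,10) fires=20 [6,11) fires=12
i=7 t=12 v=9: → [12,17),[11,16),[10,15),[9,14),[8,13); WM=11
i=8 t=14 v=7: → [14,19),[13,18),[12,17),[11,16),[10,15); WM=11

[0,5)=3 [1,6)=11 [2,7)=14 [3,8)=20 [4,9)=20 [5,10)=20 [6,11)=12 [7,12)=9 [8,13)=9 [9,14)=9 [10,15)=18 [11,16)=18 [12,17)=18 [13,18)=9 [14,19)=9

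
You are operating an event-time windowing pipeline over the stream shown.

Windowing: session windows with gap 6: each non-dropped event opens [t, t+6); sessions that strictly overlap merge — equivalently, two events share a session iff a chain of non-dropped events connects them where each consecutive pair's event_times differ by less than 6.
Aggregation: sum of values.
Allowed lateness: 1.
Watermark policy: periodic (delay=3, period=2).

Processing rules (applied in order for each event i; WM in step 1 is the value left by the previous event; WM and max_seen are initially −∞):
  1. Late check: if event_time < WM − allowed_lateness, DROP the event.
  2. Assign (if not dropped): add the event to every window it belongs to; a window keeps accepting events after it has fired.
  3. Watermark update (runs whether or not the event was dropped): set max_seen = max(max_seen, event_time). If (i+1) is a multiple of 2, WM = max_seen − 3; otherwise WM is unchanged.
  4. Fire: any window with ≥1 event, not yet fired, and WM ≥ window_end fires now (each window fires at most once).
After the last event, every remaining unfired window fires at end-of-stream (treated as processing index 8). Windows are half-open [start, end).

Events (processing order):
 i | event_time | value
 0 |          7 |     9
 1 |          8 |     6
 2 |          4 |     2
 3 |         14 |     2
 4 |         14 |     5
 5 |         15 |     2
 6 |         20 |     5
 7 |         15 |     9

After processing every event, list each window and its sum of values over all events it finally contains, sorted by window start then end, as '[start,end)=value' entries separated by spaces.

[4,14)=17 [14,26)=23

i=0 t=7 v=9: → [7,13); WM=−∞
i=1 t=8 v=6: → [7,14); WM=5
i=2 t=4 v=2: → [4,14); WM=5
i=3 t=14 v=2: → [14,20); WM=11
i=4 t=14 v=5: → [14,20); WM=11
i=5 t=15 v=2: → [14,21); WM=12
i=6 t=20 v=5: → [14,26); WM=12
i=7 t=15 v=9: → [14,26); WM=17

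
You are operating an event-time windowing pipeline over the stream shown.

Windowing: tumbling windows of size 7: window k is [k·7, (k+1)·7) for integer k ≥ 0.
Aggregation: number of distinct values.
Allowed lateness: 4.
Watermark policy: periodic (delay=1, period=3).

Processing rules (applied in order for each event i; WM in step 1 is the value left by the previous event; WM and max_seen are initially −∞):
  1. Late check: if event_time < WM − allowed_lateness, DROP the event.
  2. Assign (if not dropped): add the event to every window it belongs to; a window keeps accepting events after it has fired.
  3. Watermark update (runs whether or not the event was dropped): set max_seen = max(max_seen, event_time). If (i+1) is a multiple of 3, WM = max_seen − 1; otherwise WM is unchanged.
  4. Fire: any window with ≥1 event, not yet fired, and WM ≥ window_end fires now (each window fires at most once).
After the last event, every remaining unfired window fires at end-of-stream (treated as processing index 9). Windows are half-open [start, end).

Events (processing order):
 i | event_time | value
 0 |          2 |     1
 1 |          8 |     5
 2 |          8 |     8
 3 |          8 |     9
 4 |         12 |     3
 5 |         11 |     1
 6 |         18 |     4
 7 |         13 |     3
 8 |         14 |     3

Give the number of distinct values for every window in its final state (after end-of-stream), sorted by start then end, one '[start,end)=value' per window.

i=0 t=2 v=1: → [0,7); WM=−∞
i=1 t=8 v=5: → [7,14); WM=−∞
i=2 t=8 v=8: → [7,14); WM=7; [0,7) fires=1
i=3 t=8 v=9: → [7,14); WM=7
i=4 t=12 v=3: → [7,14); WM=7
i=5 t=11 v=1: → [7,14); WM=11
i=6 t=18 v=4: → [14,21); WM=11
i=7 t=13 v=3: → [7,14); WM=11
i=8 t=14 v=3: → [14,21); WM=17; [7,14) fires=5

[0,7)=1 [7,14)=5 [14,21)=2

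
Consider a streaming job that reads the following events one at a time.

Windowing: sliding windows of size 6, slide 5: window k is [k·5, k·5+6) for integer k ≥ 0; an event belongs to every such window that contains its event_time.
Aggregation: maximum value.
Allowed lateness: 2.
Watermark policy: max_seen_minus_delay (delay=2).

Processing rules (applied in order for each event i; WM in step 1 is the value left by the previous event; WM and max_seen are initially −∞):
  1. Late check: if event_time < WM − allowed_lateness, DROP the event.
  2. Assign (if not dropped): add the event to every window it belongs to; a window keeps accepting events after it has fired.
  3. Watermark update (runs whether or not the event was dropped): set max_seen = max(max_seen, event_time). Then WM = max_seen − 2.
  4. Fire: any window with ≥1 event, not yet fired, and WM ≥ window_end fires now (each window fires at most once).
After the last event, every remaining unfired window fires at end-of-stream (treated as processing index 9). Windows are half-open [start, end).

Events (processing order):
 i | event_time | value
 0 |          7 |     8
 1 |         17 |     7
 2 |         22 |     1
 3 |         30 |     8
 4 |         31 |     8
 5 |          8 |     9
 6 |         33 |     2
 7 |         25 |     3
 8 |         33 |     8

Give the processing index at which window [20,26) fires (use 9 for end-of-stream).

3

i=0 t=7 v=8: → [5,11); WM=5
i=1 t=17 v=7: → [15,21); WM=15; [5,11) fires=8
i=2 t=22 v=1: → [20,26); WM=20
i=3 t=30 v=8: → [30,36),[25,31); WM=28; [15,21) fires=7 [20,26) fires=1
i=4 t=31 v=8: → [30,36); WM=29
i=5 t=8 v=9: DROP (t<29-2); WM=29
i=6 t=33 v=2: → [30,36); WM=31; [25,31) fires=8
i=7 t=25 v=3: DROP (t<31-2); WM=31
i=8 t=33 v=8: → [30,36); WM=31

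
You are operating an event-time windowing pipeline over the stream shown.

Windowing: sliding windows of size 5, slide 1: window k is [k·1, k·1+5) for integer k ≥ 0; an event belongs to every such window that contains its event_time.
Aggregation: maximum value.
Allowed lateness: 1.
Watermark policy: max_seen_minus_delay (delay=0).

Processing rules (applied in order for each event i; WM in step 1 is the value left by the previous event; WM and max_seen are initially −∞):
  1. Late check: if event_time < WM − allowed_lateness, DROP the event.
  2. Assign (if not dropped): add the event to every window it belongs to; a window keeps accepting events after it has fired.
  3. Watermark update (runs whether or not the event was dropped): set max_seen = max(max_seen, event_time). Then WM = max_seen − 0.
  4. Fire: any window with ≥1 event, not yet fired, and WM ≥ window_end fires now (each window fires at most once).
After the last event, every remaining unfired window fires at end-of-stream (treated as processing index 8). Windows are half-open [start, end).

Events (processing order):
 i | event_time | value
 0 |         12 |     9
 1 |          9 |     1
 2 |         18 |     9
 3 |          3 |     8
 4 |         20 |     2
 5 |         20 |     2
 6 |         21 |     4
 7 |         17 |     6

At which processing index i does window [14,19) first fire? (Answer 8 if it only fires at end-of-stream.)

i=0 t=12 v=9: → [12,17),[11,16),[10,15),[9,14),[8,13); WM=12
i=1 t=9 v=1: DROP (t<12-1); WM=12
i=2 t=18 v=9: → [18,23),[17,22),[16,21),[15,20),[14,19); WM=18; [8,13) fires=9 [9,14) fires=9 [10,15) fires=9 [11,16) fires=9 [12,17) fires=9
i=3 t=3 v=8: DROP (t<18-1); WM=18
i=4 t=20 v=2: → [20,25),[19,24),[18,23),[17,22),[16,21); WM=20; [14,19) fires=9 [15,20) fires=9
i=5 t=20 v=2: → [20,25),[19,24),[18,23),[17,22),[16,21); WM=20
i=6 t=21 v=4: → [21,26),[20,25),[19,24),[18,23),[17,22); WM=21; [16,21) fires=9
i=7 t=17 v=6: DROP (t<21-1); WM=21

4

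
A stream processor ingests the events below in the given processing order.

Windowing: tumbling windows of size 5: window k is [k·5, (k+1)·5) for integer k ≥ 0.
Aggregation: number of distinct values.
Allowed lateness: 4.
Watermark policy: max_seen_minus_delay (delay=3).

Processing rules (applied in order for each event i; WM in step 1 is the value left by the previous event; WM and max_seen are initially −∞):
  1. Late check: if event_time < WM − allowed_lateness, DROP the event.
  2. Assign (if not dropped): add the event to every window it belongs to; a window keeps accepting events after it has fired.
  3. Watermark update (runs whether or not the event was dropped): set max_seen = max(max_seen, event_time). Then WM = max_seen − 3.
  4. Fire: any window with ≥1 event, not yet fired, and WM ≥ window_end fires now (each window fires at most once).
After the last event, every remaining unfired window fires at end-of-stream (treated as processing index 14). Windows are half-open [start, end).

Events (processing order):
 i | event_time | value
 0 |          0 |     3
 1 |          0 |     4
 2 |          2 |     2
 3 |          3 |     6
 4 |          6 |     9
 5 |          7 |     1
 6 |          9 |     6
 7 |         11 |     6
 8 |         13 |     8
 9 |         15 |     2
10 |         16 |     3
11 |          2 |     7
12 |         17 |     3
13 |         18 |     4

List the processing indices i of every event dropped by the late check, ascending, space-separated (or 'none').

i=0 t=0 v=3: → [0,5); WM=-3
i=1 t=0 v=4: → [0,5); WM=-3
i=2 t=2 v=2: → [0,5); WM=-1
i=3 t=3 v=6: → [0,5); WM=0
i=4 t=6 v=9: → [5,10); WM=3
i=5 t=7 v=1: → [5,10); WM=4
i=6 t=9 v=6: → [5,10); WM=6; [0,5) fires=4
i=7 t=11 v=6: → [10,15); WM=8
i=8 t=13 v=8: → [10,15); WM=10; [5,10) fires=3
i=9 t=15 v=2: → [15,20); WM=12
i=10 t=16 v=3: → [15,20); WM=13
i=11 t=2 v=7: DROP (t<13-4); WM=13
i=12 t=17 v=3: → [15,20); WM=14
i=13 t=18 v=4: → [15,20); WM=15; [10,15) fires=2

11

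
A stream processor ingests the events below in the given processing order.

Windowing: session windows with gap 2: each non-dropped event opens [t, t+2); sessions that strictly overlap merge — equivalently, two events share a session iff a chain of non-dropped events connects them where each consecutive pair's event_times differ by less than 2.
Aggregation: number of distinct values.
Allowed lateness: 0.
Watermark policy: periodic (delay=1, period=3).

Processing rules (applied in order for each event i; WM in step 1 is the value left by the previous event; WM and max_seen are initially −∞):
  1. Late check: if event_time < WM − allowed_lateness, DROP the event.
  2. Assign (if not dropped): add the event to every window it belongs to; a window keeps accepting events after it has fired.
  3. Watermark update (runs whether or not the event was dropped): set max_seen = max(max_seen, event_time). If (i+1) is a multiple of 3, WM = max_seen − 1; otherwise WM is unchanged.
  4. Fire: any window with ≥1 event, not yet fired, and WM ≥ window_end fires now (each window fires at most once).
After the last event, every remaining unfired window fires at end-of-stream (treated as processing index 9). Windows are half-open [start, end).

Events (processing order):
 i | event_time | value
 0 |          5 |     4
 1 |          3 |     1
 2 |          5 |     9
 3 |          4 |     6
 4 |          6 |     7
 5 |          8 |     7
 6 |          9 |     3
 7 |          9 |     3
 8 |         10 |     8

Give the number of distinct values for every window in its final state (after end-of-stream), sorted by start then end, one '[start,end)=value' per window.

[3,8)=5 [8,12)=3

i=0 t=5 v=4: → [5,7); WM=−∞
i=1 t=3 v=1: → [3,5); WM=−∞
i=2 t=5 v=9: → [5,7); WM=4
i=3 t=4 v=6: → [3,7); WM=4
i=4 t=6 v=7: → [3,8); WM=4
i=5 t=8 v=7: → [8,10); WM=7
i=6 t=9 v=3: → [8,11); WM=7
i=7 t=9 v=3: → [8,11); WM=7
i=8 t=10 v=8: → [8,12); WM=9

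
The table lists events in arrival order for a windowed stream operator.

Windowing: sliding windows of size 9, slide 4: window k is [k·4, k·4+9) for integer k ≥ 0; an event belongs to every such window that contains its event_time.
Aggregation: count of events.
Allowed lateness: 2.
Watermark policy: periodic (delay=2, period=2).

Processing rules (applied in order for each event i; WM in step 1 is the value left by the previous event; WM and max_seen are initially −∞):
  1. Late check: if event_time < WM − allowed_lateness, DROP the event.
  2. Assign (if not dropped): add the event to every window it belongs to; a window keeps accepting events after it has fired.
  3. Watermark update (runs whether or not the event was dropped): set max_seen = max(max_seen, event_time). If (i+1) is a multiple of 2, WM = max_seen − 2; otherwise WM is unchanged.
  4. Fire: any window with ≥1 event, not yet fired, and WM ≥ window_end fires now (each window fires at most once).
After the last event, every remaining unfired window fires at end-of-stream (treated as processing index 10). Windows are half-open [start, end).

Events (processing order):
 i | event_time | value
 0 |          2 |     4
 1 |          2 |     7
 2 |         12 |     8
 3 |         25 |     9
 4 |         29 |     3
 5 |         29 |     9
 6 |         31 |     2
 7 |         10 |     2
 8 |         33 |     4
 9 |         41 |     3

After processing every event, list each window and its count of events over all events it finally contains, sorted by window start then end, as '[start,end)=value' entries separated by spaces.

[0,9)=2 [4,13)=1 [8,17)=1 [12,21)=1 [20,29)=1 [24,33)=4 [28,37)=4 [32,41)=1 [36,45)=1 [40,49)=1

i=0 t=2 v=4: → [0,9); WM=−∞
i=1 t=2 v=7: → [0,9); WM=0
i=2 t=12 v=8: → [12,21),[8,17),[4,13); WM=0
i=3 t=25 v=9: → [24,33),[20,29); WM=23; [0,9) fires=2 [4,13) fires=1 [8,17) fires=1 [12,21) fires=1
i=4 t=29 v=3: → [28,37),[24,33); WM=23
i=5 t=29 v=9: → [28,37),[24,33); WM=27
i=6 t=31 v=2: → [28,37),[24,33); WM=27
i=7 t=10 v=2: DROP (t<27-2); WM=29; [20,29) fires=1
i=8 t=33 v=4: → [32,41),[28,37); WM=29
i=9 t=41 v=3: → [40,49),[36,45); WM=39; [24,33) fires=4 [28,37) fires=4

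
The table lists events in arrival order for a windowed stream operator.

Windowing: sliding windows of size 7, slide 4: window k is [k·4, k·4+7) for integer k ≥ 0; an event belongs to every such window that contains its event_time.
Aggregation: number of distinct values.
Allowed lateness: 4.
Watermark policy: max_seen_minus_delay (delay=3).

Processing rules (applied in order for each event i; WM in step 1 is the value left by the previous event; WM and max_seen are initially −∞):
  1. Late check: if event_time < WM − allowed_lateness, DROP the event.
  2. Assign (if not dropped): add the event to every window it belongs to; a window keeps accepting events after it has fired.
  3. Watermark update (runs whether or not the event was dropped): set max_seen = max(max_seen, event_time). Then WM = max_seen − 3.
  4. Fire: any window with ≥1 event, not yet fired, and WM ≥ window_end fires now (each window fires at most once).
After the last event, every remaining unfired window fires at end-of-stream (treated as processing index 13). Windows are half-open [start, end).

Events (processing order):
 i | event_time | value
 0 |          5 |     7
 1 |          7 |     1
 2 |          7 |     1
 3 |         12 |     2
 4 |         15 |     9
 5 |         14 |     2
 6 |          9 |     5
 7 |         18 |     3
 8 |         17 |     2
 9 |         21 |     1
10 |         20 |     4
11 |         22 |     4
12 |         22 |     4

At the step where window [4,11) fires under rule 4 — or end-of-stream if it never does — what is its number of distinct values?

2

i=0 t=5 v=7: → [4,11),[0,7); WM=2
i=1 t=7 v=1: → [4,11); WM=4
i=2 t=7 v=1: → [4,11); WM=4
i=3 t=12 v=2: → [12,19),[8,15); WM=9; [0,7) fires=1
i=4 t=15 v=9: → [12,19); WM=12; [4,11) fires=2
i=5 t=14 v=2: → [12,19),[8,15); WM=12
i=6 t=9 v=5: → [8,15),[4,11); WM=12
i=7 t=18 v=3: → [16,23),[12,19); WM=15; [8,15) fires=2
i=8 t=17 v=2: → [16,23),[12,19); WM=15
i=9 t=21 v=1: → [20,27),[16,23); WM=18
i=10 t=20 v=4: → [20,27),[16,23); WM=18
i=11 t=22 v=4: → [20,27),[16,23); WM=19; [12,19) fires=3
i=12 t=22 v=4: → [20,27),[16,23); WM=19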